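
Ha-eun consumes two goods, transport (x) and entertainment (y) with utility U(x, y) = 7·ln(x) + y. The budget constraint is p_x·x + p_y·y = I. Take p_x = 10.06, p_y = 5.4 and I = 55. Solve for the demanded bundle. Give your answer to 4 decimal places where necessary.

So x*(p_x,p_y) = 7·p_y/p_x, independent of income; and y* = (I − 7·p_y)/p_y.
At the given prices: x* = 7·5.4/10.06 = 3.7575, and y* = 3.1852.

x* = 3.7575, y* = 3.1852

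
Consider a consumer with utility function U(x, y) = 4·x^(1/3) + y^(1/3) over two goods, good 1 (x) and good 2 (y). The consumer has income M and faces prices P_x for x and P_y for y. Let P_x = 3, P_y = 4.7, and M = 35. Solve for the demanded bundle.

MRS = MU_x/MU_y = 4·(y/x)^(2/3). Set equal to P_x/P_y.
Hence y/x = ((1/4)·P_x/P_y)^(1/(2/3)), i.e. raised to the 1.5 power.
With the ratio pinned down, the budget gives x* = M/(P_x + P_y·(y/x)) and y* = (y/x)·x*.
Numerically y/x = 0.063745, so x* = 35/(3 + 4.7·0.063745) = 10.6073 and y* = 0.063745·10.6073 = 0.6762.

x* = 10.6073, y* = 0.6762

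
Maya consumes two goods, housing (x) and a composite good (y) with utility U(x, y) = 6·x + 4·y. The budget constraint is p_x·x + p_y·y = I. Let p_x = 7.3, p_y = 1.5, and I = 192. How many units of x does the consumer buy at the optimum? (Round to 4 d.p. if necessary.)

Linear utility — the consumer picks whichever good has higher MU/price: 6/7.3 = 0.8219 vs 4/1.5 = 2.6667.
y gives more utility per dollar, so spend all income on y: y* = I/p_y, x* = 0.
Numerically: x* = 0, y* = 128.

x* = 0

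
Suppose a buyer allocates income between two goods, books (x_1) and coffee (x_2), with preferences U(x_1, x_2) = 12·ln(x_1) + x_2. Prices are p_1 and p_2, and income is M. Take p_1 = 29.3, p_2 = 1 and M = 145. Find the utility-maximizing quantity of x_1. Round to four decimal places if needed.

x_1* = 0.4096

MU_x_1 = 12/x_1, MU_x_2 = 1. Tangency: 12/x_1 = p_1/p_2.
So x_1*(p_1,p_2) = 12·p_2/p_1, independent of income; and x_2* = (M − 12·p_2)/p_2.
At the given prices: x_1* = 12·1/29.3 = 0.4096.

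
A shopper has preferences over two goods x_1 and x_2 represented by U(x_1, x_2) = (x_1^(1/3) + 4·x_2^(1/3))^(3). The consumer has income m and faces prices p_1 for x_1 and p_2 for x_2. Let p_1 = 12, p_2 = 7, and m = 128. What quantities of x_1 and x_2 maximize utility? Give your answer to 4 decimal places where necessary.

From the CES first-order condition, (1/4)·(x_2/x_1)^(2/3) = p_1/p_2.
Solve for the ratio: x_2/x_1 = [4·p_1/p_2]^(1.5).
Substitute x_2 = (x_2/x_1)·x_1 into the budget: x_1* = m/(p_1 + p_2·(x_2/x_1)).
Numerically x_2/x_1 = 17.956215, so x_1* = 128/(12 + 7·17.956215) = 0.9296 and x_2* = 17.956215·0.9296 = 16.6921.

x_1* = 0.9296, x_2* = 16.6921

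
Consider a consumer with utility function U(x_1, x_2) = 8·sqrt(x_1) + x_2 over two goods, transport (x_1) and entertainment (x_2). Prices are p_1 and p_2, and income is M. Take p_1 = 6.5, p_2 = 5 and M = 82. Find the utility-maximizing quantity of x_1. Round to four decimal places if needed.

x_1* = 9.4675

Set MRS = p_1/p_2: 4·x_1^(−1/2) = p_1/p_2.
Thus x_1* = (4·p_2/p_1)² — independent of M — with the rest of income spent on x_2.
Plugging in: x_1* = (4·5/6.5)² = 9.4675.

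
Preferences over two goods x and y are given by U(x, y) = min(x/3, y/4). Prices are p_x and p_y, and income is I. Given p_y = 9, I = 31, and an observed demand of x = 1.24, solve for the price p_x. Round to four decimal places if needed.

p_x = 13

With perfect complements, no substitution: consume in ratio x:y = 3:4.
Budget: p_x·x + p_y·(4/3)·x = I, so (3·p_x + 4·p_y)·x = 3·I.
Demand: x*(p_x,p_y,I) = 3·I/(3·p_x + 4·p_y), y* = 4·I/(3·p_x + 4·p_y).
Set x* = 1.24 in the demand function and solve for p_x: p_x = 13.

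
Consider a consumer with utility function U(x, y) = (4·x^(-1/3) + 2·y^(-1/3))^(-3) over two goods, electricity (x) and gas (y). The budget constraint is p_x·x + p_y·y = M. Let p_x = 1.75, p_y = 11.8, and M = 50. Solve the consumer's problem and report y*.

From the CES first-order condition, 2·(y/x)^(4/3) = p_x/p_y.
Hence y/x = ((1/2)·p_x/p_y)^(1/(4/3)), i.e. raised to the 0.75 power.
Substitute y = (y/x)·x into the budget: x* = M/(p_x + p_y·(y/x)).
Numerically y/x = 0.1421, so x* = 50/(1.75 + 11.8·0.1421) = 14.5909 and y* = 0.1421·14.5909 = 2.0734.

y* = 2.0734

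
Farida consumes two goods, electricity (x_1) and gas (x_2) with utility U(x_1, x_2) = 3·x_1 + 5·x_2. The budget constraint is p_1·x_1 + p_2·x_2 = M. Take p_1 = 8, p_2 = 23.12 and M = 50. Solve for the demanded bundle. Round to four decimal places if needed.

Perfect substitutes: compare marginal utility per dollar. 3/p_1 vs 5/p_2 → 0.375 vs 0.2163.
x_1 gives more utility per dollar, so spend all income on x_1: x_1* = M/p_1, x_2* = 0.
Numerically: x_1* = 6.25, x_2* = 0.

x_1* = 6.25, x_2* = 0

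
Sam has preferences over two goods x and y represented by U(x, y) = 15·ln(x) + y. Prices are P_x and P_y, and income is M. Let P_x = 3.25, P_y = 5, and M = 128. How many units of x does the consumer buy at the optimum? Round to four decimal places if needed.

Set MRS = P_x/P_y: (15/x)/1 = P_x/P_y.
So x*(P_x,P_y) = 15·P_y/P_x, independent of income; and y* = (M − 15·P_y)/P_y.
At the given prices: x* = 15·5/3.25 = 23.0769.

x* = 23.0769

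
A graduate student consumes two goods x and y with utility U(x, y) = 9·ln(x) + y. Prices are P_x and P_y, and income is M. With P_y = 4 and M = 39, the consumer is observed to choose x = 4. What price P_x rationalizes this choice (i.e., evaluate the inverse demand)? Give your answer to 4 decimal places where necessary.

MU_x = 9/x, MU_y = 1. Tangency: 9/x = P_x/P_y.
So x*(P_x,P_y) = 9·P_y/P_x, independent of income; and y* = (M − 9·P_y)/P_y.
Set x* = 4 in the demand function and solve for P_x: P_x = 9.

P_x = 9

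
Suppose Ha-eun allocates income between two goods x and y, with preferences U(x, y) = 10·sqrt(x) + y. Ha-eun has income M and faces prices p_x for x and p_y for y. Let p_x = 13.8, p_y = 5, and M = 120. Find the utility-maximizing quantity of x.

x* = 3.2819

Set MRS = p_x/p_y: 5·x^(−1/2) = p_x/p_y.
Solve: √x = 5·p_y/p_x, so x*(p_x,p_y) = (5·p_y/p_x)², and y* = (M − p_x·x*)/p_y.
Plugging in: x* = (5·5/13.8)² = 3.2819.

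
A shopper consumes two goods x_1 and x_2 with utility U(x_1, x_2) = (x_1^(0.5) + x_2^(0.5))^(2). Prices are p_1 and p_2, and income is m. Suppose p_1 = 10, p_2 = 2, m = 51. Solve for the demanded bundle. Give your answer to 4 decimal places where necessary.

MRS = MU_x_1/MU_x_2 = (x_2/x_1)^(0.5). Set equal to p_1/p_2.
Solve for the ratio: x_2/x_1 = [p_1/p_2]^(2).
With the ratio pinned down, the budget gives x_1* = m/(p_1 + p_2·(x_2/x_1)) and x_2* = (x_2/x_1)·x_1*.
Numerically x_2/x_1 = 25, so x_1* = 51/(10 + 2·25) = 0.85 and x_2* = 25·0.85 = 21.25.

x_1* = 0.85, x_2* = 21.25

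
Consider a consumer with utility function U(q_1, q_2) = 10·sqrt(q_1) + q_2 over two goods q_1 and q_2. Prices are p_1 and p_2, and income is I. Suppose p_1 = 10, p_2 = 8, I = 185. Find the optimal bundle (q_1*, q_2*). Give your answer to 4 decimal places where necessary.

q_1* = 16, q_2* = 3.125

MU_q_1 = 5/√q_1, MU_q_2 = 1. Tangency: 5/√q_1 = p_1/p_2.
Solve: √q_1 = 5·p_2/p_1, so q_1*(p_1,p_2) = (5·p_2/p_1)², and q_2* = (I − p_1·q_1*)/p_2.
Plugging in: q_1* = (5·8/10)² = 16, q_2* = 3.125.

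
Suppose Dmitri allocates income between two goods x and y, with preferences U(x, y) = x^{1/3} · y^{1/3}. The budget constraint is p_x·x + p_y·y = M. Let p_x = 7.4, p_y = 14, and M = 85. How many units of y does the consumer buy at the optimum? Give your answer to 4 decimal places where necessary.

y* = 3.0357

The MRS is y/x. Set MRS = p_x/p_y.
So 1/3·p_y·y = 1/3·p_x·x; combined with the budget, a share 0.5 of income goes to x.
Demand: x*(p_x,p_y,M) = 0.5·M/p_x and y* = 0.5·M/p_y.
At p_x=7.4, p_y=14, M=85: y* = 0.5·85/14 = 3.0357.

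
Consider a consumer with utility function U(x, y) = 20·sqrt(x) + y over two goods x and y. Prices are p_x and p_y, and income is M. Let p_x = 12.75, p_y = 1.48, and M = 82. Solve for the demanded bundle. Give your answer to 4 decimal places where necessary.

Thus x* = (10·p_y/p_x)² — independent of M — with the rest of income spent on y.
Plugging in: x* = (10·1.48/12.75)² = 1.3474, y* = 43.7976.

x* = 1.3474, y* = 43.7976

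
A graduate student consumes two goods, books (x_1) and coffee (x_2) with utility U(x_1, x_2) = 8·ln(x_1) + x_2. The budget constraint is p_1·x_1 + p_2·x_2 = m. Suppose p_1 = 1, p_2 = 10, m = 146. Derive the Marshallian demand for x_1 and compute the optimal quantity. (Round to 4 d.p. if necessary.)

x_1* = 80

MU_x_1 = 8/x_1, MU_x_2 = 1. Tangency: 8/x_1 = p_1/p_2.
So x_1*(p_1,p_2) = 8·p_2/p_1, independent of income; and x_2* = (m − 8·p_2)/p_2.
At the given prices: x_1* = 8·10/1 = 80.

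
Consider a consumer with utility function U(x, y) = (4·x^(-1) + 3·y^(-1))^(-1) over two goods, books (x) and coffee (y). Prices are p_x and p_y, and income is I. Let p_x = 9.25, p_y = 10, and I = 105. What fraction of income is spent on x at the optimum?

MU_x ∝ 4·x^(-2), MU_y ∝ 3·y^(-2), so MRS = (4/3)·(y/x)^(2) = p_x/p_y.
Hence y/x = ((3/4)·p_x/p_y)^(1/(2)), i.e. raised to the 0.5 power.
Substitute y = (y/x)·x into the budget: x* = I/(p_x + p_y·(y/x)).
Numerically y/x = 0.832917, so x* = 105/(9.25 + 10·0.832917) = 5.973 and y* = 0.832917·5.973 = 4.975.
Expenditure on x: 9.25·5.973 = 55.2501; share = 0.5262.

share on x = 0.5262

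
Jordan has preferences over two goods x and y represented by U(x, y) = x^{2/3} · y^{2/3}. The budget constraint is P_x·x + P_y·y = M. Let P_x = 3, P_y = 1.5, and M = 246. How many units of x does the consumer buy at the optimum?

MU_x/MU_y = (2/3·y)/(2/3·x); tangency sets this equal to P_x/P_y.
So 2/3·P_y·y = 2/3·P_x·x; combined with the budget, a share 0.5 of income goes to x.
Demand: x*(P_x,P_y,M) = 0.5·M/P_x and y* = 0.5·M/P_y.
At P_x=3, P_y=1.5, M=246: x* = 0.5·246/3 = 41.

x* = 41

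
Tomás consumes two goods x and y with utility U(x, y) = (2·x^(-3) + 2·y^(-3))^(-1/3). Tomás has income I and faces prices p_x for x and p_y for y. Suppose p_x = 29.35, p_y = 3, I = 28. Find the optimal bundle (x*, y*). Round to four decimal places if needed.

With the ratio pinned down, the budget gives x* = I/(p_x + p_y·(y/x)) and y* = (y/x)·x*.
Numerically y/x = 1.768568, so x* = 28/(29.35 + 3·1.768568) = 0.8079 and y* = 1.768568·0.8079 = 1.4289.

x* = 0.8079, y* = 1.4289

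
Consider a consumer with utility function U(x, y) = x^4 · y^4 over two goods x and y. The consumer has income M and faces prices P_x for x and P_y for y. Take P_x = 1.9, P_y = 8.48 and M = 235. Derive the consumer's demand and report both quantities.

x* = 61.8421, y* = 13.8561

The MRS is y/x. Set MRS = P_x/P_y.
So 4·P_y·y = 4·P_x·x; combined with the budget, a share 0.5 of income goes to x.
Demand: x*(P_x,P_y,M) = 0.5·M/P_x and y* = 0.5·M/P_y.
At P_x=1.9, P_y=8.48, M=235: x* = 0.5·235/1.9 = 61.8421, y* = 13.8561.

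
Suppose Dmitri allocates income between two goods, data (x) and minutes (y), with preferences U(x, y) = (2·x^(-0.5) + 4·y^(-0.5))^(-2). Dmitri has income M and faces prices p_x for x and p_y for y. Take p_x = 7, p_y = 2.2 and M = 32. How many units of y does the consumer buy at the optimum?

From the CES first-order condition, (1/2)·(y/x)^(1.5) = p_x/p_y.
Hence y/x = (2·p_x/p_y)^(1/(1.5)), i.e. raised to the 2/3 power.
With the ratio pinned down, the budget gives x* = M/(p_x + p_y·(y/x)) and y* = (y/x)·x*.
Numerically y/x = 3.434026, so x* = 32/(7 + 2.2·3.434026) = 2.1986 and y* = 3.434026·2.1986 = 7.55.

y* = 7.55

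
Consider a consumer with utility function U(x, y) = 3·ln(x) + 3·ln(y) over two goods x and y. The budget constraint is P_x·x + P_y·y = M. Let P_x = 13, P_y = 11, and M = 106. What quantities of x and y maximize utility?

x* = 4.0769, y* = 4.8182

MU_x/MU_y = (3·y)/(3·x); tangency sets this equal to P_x/P_y.
Rearranging, P_y·y = P_x·x. Substituting into the budget gives P_x·x·(1 + 1) = M.
Demand: x*(P_x,P_y,M) = 0.5·M/P_x and y* = 0.5·M/P_y.
At P_x=13, P_y=11, M=106: x* = 0.5·106/13 = 4.0769, y* = 4.8182.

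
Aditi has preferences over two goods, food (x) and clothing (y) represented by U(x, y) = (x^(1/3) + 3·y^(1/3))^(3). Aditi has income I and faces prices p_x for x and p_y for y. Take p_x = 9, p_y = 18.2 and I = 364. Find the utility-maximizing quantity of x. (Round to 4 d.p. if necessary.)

From the CES first-order condition, (1/3)·(y/x)^(2/3) = p_x/p_y.
Hence y/x = (3·p_x/p_y)^(1/(2/3)), i.e. raised to the 1.5 power.
With the ratio pinned down, the budget gives x* = I/(p_x + p_y·(y/x)) and y* = (y/x)·x*.
Numerically y/x = 1.806918, so x* = 364/(9 + 18.2·1.806918) = 8.6903.

x* = 8.6903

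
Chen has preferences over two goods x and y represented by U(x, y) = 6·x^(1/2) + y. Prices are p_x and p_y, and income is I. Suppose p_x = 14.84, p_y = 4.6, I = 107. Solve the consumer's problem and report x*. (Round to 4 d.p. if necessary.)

x* = 0.8647

MU_x = 3/√x, MU_y = 1. Tangency: 3/√x = p_x/p_y.
Thus x* = (3·p_y/p_x)² — independent of I — with the rest of income spent on y.
Plugging in: x* = (3·4.6/14.84)² = 0.8647.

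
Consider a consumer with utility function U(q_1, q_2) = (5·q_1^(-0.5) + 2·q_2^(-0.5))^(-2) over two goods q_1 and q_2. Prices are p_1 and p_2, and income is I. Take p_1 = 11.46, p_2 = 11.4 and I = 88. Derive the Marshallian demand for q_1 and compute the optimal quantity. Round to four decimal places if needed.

From the CES first-order condition, (5/2)·(q_2/q_1)^(1.5) = p_1/p_2.
Solve for the ratio: q_2/q_1 = [(2/5)·p_1/p_2]^(2/3).
Substitute q_2 = (q_2/q_1)·q_1 into the budget: q_1* = I/(p_1 + p_2·(q_2/q_1)).
Numerically q_2/q_1 = 0.544787, so q_1* = 88/(11.46 + 11.4·0.544787) = 4.98.

q_1* = 4.98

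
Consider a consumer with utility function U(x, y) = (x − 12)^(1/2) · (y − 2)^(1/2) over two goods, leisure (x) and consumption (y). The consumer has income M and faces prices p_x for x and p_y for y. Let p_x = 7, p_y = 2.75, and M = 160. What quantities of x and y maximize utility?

After buying the subsistence bundle (12, 2), a share 0.5 of the remaining income goes to x: x* = 12 + 0.5·(M − 12p_x − 2p_y)/p_x.
Discretionary income = 160 − 12·7 − 2·2.75 = 70.5; x* = 12 + 0.5·70.5/7 = 17.0357; y* = 2 + 0.5·70.5/2.75 = 14.8182.

x* = 17.0357, y* = 14.8182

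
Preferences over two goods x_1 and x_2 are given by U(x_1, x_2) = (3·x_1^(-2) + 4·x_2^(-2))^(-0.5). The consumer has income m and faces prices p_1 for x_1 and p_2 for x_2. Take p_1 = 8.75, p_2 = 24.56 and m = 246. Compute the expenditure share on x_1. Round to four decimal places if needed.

From the CES first-order condition, (3/4)·(x_2/x_1)^(3) = p_1/p_2.
Hence x_2/x_1 = ((4/3)·p_1/p_2)^(1/(3)), i.e. raised to the 1/3 power.
Substitute x_2 = (x_2/x_1)·x_1 into the budget: x_1* = m/(p_1 + p_2·(x_2/x_1)).
Numerically x_2/x_1 = 0.78026, so x_1* = 246/(8.75 + 24.56·0.78026) = 8.813 and x_2* = 0.78026·8.813 = 6.8765.
Expenditure on x_1: 8.75·8.813 = 77.1141; share = 0.3135.

share on x_1 = 0.3135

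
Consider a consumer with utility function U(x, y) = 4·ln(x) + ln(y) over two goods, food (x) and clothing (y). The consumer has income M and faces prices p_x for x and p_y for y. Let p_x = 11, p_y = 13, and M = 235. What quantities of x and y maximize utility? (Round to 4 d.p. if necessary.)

Demand: x*(p_x,p_y,M) = 0.8·M/p_x and y* = 0.2·M/p_y.
At p_x=11, p_y=13, M=235: x* = 0.8·235/11 = 17.0909, y* = 3.6154.

x* = 17.0909, y* = 3.6154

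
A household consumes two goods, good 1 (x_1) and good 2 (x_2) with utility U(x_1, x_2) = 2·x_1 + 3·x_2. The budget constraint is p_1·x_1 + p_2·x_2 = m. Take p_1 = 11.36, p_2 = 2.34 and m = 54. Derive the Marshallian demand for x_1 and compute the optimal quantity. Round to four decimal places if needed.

Perfect substitutes: compare marginal utility per dollar. 2/p_1 vs 3/p_2 → 0.1761 vs 1.2821.
x_2 gives more utility per dollar, so spend all income on x_2: x_2* = m/p_2, x_1* = 0.
Numerically: x_1* = 0, x_2* = 23.0769.

x_1* = 0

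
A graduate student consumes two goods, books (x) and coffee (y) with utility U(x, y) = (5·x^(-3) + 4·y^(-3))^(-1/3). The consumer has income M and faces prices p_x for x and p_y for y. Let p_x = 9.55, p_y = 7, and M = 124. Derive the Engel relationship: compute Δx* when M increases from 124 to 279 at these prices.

MU_x ∝ 5·x^(-4), MU_y ∝ 4·y^(-4), so MRS = (5/4)·(y/x)^(4) = p_x/p_y.
Hence y/x = ((4/5)·p_x/p_y)^(1/(4)), i.e. raised to the 0.25 power.
With the ratio pinned down, the budget gives x* = M/(p_x + p_y·(y/x)) and y* = (y/x)·x*.
Numerically y/x = 1.022113, so x* = 124/(9.55 + 7·1.022113) = 7.423.
At M' = 279: x* = 16.7018. Change: 16.7018 − 7.423 = 9.2788.

Δx* = 9.2788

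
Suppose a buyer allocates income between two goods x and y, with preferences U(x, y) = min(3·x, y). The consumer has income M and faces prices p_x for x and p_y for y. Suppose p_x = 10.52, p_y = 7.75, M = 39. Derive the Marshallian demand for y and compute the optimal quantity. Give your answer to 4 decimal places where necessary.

y* = 3.4646

Leontief preferences: the optimum is at the kink where x/1 = y/3, i.e. y = 3·x.
Budget: p_x·x + p_y·3·x = M, so (p_x + 3·p_y)·x = M.
Demand: x*(p_x,p_y,M) = M/(p_x + 3·p_y), y* = 3·M/(p_x + 3·p_y).
Here 10.52 + 3·7.75 = 33.77, giving y* = 3.4646.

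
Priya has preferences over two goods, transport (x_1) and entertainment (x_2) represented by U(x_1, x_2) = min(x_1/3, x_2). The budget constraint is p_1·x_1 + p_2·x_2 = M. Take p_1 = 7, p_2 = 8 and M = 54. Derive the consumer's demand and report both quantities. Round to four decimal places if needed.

x_1* = 5.5862, x_2* = 1.8621

Demand: x_1*(p_1,p_2,M) = 3·M/(3·p_1 + p_2), x_2* = M/(3·p_1 + p_2).
Here 3·7 + 8 = 29, giving x_1* = 5.5862 and x_2* = 1.8621.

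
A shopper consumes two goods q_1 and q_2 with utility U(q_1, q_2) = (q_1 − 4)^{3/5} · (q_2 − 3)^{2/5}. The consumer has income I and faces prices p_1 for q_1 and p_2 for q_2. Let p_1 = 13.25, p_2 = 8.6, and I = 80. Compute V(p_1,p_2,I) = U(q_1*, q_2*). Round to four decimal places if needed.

Let q_1' = q_1−4, q_2' = q_2−3. MRS = (3/2)·q_2'/q_1' = p_1/p_2.
Substituting into the budget: q_1* = 4 + 0.6·(I − 4·p_1 − 3·p_2)/p_1, and q_2* = 3 + 0.4·(…)/p_2.
Discretionary income = 80 − 4·13.25 − 3·8.6 = 1.2; q_1* = 4 + 0.6·1.2/13.25 = 4.0543; q_2* = 3 + 0.4·1.2/8.6 = 3.0558.
Utility at the optimum: U(4.0543, 3.0558) = 0.0549.

V = 0.0549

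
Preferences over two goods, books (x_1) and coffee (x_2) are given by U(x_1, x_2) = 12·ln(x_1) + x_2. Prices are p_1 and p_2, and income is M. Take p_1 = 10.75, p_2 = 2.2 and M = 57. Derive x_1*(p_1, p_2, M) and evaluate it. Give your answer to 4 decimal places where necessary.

MU_x_1 = 12/x_1, MU_x_2 = 1. Tangency: 12/x_1 = p_1/p_2.
So x_1*(p_1,p_2) = 12·p_2/p_1, independent of income; and x_2* = (M − 12·p_2)/p_2.
At the given prices: x_1* = 12·2.2/10.75 = 2.4558.

x_1* = 2.4558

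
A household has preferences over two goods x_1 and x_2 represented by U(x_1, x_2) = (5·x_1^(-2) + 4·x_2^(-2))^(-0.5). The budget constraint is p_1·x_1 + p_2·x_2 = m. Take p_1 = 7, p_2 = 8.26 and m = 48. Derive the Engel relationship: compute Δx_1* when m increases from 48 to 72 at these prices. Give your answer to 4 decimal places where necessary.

Δx_1* = 1.6835

Numerically x_2/x_1 = 0.878488, so x_1* = 48/(7 + 8.26·0.878488) = 3.3669.
At m' = 72: x_1* = 5.0504. Change: 5.0504 − 3.3669 = 1.6835.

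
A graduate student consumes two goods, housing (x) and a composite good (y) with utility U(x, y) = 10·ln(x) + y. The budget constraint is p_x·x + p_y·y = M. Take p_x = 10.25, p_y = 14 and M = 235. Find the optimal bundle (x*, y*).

x* = 13.6585, y* = 6.7857

Set MRS = p_x/p_y: (10/x)/1 = p_x/p_y.
So x*(p_x,p_y) = 10·p_y/p_x, independent of income; and y* = (M − 10·p_y)/p_y.
At the given prices: x* = 10·14/10.25 = 13.6585, and y* = 6.7857.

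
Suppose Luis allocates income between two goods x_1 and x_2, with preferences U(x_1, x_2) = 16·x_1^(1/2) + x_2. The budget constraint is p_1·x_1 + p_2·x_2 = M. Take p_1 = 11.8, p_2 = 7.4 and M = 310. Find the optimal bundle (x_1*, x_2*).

Utility is quasi-linear in x_2; the FOC for x_1 is 8/√x_1 = p_1/p_2.
Solve: √x_1 = 8·p_2/p_1, so x_1*(p_1,p_2) = (8·p_2/p_1)², and x_2* = (M − p_1·x_1*)/p_2.
Plugging in: x_1* = (8·7.4/11.8)² = 25.1698, x_2* = 1.7563.

x_1* = 25.1698, x_2* = 1.7563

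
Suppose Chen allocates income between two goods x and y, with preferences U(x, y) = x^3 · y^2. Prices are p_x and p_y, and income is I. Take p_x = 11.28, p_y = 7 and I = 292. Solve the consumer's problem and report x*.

x* = 15.5319

Tangency: MRS = (3/2)·y/x = p_x/p_y.
So 3·p_y·y = 2·p_x·x; combined with the budget, a share 0.6 of income goes to x.
Demand: x*(p_x,p_y,I) = 0.6·I/p_x and y* = 0.4·I/p_y.
At p_x=11.28, p_y=7, I=292: x* = 0.6·292/11.28 = 15.5319.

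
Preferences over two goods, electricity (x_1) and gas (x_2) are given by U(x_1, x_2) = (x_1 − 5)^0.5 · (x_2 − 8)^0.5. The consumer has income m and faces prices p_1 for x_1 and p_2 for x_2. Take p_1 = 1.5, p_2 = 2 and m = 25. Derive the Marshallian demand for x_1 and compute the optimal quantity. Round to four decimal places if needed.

MRS = (x_2−8)/(x_1−5). Tangency with p_1/p_2 gives x_2−8 = (p_1/p_2)·(x_1−5).
Substituting into the budget: x_1* = 5 + 0.5·(m − 5·p_1 − 8·p_2)/p_1, and x_2* = 8 + 0.5·(…)/p_2.
Discretionary income = 25 − 5·1.5 − 8·2 = 1.5; x_1* = 5 + 0.5·1.5/1.5 = 5.5.

x_1* = 5.5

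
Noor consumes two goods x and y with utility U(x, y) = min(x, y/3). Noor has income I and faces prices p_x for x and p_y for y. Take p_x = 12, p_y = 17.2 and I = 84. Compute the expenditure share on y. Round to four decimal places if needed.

share on y = 0.8113

Demand: x*(p_x,p_y,I) = I/(p_x + 3·p_y), y* = 3·I/(p_x + 3·p_y).
Here 12 + 3·17.2 = 63.6, giving x* = 1.3208 and y* = 3.9623.
Expenditure on y: 17.2·3.9623 = 68.1509; share = 0.8113.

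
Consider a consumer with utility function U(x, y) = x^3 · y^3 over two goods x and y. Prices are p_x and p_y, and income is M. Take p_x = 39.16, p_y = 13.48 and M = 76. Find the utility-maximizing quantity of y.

y* = 2.819

MU_x/MU_y = (3·y)/(3·x); tangency sets this equal to p_x/p_y.
So 3·p_y·y = 3·p_x·x; combined with the budget, a share 0.5 of income goes to x.
Demand: x*(p_x,p_y,M) = 0.5·M/p_x and y* = 0.5·M/p_y.
At p_x=39.16, p_y=13.48, M=76: y* = 0.5·76/13.48 = 2.819.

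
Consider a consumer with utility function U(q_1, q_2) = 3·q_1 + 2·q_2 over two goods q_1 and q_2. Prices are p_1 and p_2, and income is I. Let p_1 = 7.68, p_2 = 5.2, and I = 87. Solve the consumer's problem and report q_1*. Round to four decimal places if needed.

q_1* = 11.3281

Linear utility — the consumer picks whichever good has higher MU/price: 3/7.68 = 0.3906 vs 2/5.2 = 0.3846.
q_1 gives more utility per dollar, so spend all income on q_1: q_1* = I/p_1, q_2* = 0.
Numerically: q_1* = 11.3281, q_2* = 0.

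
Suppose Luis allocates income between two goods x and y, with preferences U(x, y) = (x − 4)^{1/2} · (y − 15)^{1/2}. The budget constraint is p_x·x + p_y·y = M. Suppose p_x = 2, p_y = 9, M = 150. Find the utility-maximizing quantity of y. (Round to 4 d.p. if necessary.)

y* = 15.3889

This is Cobb-Douglas in (x−4, y−15): tangency gives 0.5·p_y·(y−15) = 0.5·p_x·(x−4).
Substituting into the budget: x* = 4 + 0.5·(M − 4·p_x − 15·p_y)/p_x, and y* = 15 + 0.5·(…)/p_y.
Discretionary income = 150 − 4·2 − 15·9 = 7; y* = 15 + 0.5·7/9 = 15.3889.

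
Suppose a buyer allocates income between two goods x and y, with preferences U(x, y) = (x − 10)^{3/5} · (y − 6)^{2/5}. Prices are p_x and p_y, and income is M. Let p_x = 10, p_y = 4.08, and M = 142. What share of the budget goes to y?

share on y = 0.2217

MRS = (3/2)·(y−6)/(x−10). Tangency with p_x/p_y gives y−6 = (2/3)·(p_x/p_y)·(x−10).
After buying the subsistence bundle (10, 6), a share 0.6 of the remaining income goes to x: x* = 10 + 0.6·(M − 10p_x − 6p_y)/p_x.
Discretionary income = 142 − 10·10 − 6·4.08 = 17.52; x* = 10 + 0.6·17.52/10 = 11.0512; y* = 6 + 0.4·17.52/4.08 = 7.7176.
Expenditure on y: 4.08·7.7176 = 31.488; share = 0.2217.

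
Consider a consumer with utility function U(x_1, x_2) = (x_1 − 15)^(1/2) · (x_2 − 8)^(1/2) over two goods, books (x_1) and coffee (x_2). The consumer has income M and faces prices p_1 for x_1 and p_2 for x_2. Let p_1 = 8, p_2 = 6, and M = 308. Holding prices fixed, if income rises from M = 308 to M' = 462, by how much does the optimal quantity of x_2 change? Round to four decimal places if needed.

Δx_2* = 12.8333

Let x_1' = x_1−15, x_2' = x_2−8. MRS = x_2'/x_1' = p_1/p_2.
Substituting into the budget: x_1* = 15 + 0.5·(M − 15·p_1 − 8·p_2)/p_1, and x_2* = 8 + 0.5·(…)/p_2.
Discretionary income = 308 − 15·8 − 8·6 = 140; x_2* = 8 + 0.5·140/6 = 19.6667.
At M' = 462: x_2* = 32.5. Change: 32.5 − 19.6667 = 12.8333.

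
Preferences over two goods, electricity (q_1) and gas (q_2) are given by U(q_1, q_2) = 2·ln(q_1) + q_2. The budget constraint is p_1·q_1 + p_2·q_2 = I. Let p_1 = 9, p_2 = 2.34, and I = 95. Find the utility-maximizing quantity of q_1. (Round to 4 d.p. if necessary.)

q_1* = 0.52

So q_1*(p_1,p_2) = 2·p_2/p_1, independent of income; and q_2* = (I − 2·p_2)/p_2.
At the given prices: q_1* = 2·2.34/9 = 0.52.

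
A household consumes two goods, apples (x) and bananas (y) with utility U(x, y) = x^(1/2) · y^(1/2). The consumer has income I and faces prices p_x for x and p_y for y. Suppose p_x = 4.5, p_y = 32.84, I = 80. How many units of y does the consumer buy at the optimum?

Tangency: MRS = y/x = p_x/p_y.
Rearranging, p_y·y = p_x·x. Substituting into the budget gives p_x·x·(1 + 1) = I.
Demand: x*(p_x,p_y,I) = 0.5·I/p_x and y* = 0.5·I/p_y.
At p_x=4.5, p_y=32.84, I=80: y* = 0.5·80/32.84 = 1.218.

y* = 1.218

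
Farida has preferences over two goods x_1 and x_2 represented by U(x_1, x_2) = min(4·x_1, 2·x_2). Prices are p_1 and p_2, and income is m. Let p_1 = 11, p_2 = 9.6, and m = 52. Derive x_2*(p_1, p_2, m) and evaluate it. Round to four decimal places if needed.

With perfect complements, no substitution: consume in ratio x_1:x_2 = 2:4.
Budget: p_1·x_1 + p_2·2·x_1 = m, so (2·p_1 + 4·p_2)·x_1 = 2·m.
Demand: x_1*(p_1,p_2,m) = 2·m/(2·p_1 + 4·p_2), x_2* = 4·m/(2·p_1 + 4·p_2).
Here 2·11 + 4·9.6 = 60.4, giving x_2* = 3.4437.

x_2* = 3.4437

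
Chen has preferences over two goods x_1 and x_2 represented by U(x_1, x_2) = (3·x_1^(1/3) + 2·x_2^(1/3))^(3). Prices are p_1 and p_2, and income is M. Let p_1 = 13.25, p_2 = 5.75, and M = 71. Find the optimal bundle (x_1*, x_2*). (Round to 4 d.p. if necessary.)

x_1* = 2.9341, x_2* = 5.5867

From the CES first-order condition, (3/2)·(x_2/x_1)^(2/3) = p_1/p_2.
Hence x_2/x_1 = ((2/3)·p_1/p_2)^(1/(2/3)), i.e. raised to the 1.5 power.
With the ratio pinned down, the budget gives x_1* = M/(p_1 + p_2·(x_2/x_1)) and x_2* = (x_2/x_1)·x_1*.
Numerically x_2/x_1 = 1.90408, so x_1* = 71/(13.25 + 5.75·1.90408) = 2.9341 and x_2* = 1.90408·2.9341 = 5.5867.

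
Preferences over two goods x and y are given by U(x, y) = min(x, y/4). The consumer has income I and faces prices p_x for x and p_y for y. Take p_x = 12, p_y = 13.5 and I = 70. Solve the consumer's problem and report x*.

x* = 1.0606

Leontief preferences: the optimum is at the kink where x/1 = y/4, i.e. y = 4·x.
Budget: p_x·x + p_y·4·x = I, so (p_x + 4·p_y)·x = I.
Demand: x*(p_x,p_y,I) = I/(p_x + 4·p_y), y* = 4·I/(p_x + 4·p_y).
Here 12 + 4·13.5 = 66, giving x* = 1.0606.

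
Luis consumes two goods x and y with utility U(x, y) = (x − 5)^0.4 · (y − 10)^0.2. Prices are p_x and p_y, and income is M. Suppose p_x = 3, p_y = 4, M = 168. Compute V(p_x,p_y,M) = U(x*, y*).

V = 5.6849

Let x' = x−5, y' = y−10. MRS = 2·y'/x' = p_x/p_y.
Substituting into the budget: x* = 5 + 2/3·(M − 5·p_x − 10·p_y)/p_x, and y* = 10 + 1/3·(…)/p_y.
Discretionary income = 168 − 5·3 − 10·4 = 113; x* = 5 + 2/3·113/3 = 30.1111; y* = 10 + 1/3·113/4 = 19.4167.
Utility at the optimum: U(30.1111, 19.4167) = 5.6849.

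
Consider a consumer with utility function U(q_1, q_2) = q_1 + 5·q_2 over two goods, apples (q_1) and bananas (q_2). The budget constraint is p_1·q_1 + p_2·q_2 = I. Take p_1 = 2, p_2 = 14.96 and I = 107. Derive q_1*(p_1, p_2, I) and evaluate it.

q_1* = 53.5

Perfect substitutes: compare marginal utility per dollar. 1/p_1 vs 5/p_2 → 0.5 vs 0.3342.
q_1 gives more utility per dollar, so spend all income on q_1: q_1* = I/p_1, q_2* = 0.
Numerically: q_1* = 53.5, q_2* = 0.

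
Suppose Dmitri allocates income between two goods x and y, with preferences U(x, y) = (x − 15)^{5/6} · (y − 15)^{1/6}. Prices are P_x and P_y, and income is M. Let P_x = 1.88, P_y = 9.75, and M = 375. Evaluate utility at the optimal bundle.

V = 51.6711

MRS = 5·(y−15)/(x−15). Tangency with P_x/P_y gives y−15 = (1/5)·(P_x/P_y)·(x−15).
Substituting into the budget: x* = 15 + 5/6·(M − 15·P_x − 15·P_y)/P_x, and y* = 15 + 1/6·(…)/P_y.
Discretionary income = 375 − 15·1.88 − 15·9.75 = 200.55; x* = 15 + 5/6·200.55/1.88 = 103.8963; y* = 15 + 1/6·200.55/9.75 = 18.4282.
Utility at the optimum: U(103.8963, 18.4282) = 51.6711.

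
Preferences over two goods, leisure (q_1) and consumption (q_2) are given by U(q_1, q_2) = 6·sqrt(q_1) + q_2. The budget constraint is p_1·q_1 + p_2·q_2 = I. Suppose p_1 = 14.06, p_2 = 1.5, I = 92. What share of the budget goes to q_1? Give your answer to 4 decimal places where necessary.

Thus q_1* = (3·p_2/p_1)² — independent of I — with the rest of income spent on q_2.
Plugging in: q_1* = (3·1.5/14.06)² = 0.1024, q_2* = 60.3732.
Expenditure on q_1: 14.06·0.1024 = 1.4403; share = 0.0157.

share on q_1 = 0.0157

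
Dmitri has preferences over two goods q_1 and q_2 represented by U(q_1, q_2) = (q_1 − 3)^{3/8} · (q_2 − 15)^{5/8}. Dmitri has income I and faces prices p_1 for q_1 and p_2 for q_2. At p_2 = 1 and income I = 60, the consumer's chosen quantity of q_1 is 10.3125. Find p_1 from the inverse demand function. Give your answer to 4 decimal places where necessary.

p_1 = 2

MRS = (3/5)·(q_2−15)/(q_1−3). Tangency with p_1/p_2 gives q_2−15 = (5/3)·(p_1/p_2)·(q_1−3).
Substituting into the budget: q_1* = 3 + 0.375·(I − 3·p_1 − 15·p_2)/p_1, and q_2* = 15 + 0.625·(…)/p_2.
Set q_1* = 10.3125 in the demand function and solve for p_1: p_1 = 2.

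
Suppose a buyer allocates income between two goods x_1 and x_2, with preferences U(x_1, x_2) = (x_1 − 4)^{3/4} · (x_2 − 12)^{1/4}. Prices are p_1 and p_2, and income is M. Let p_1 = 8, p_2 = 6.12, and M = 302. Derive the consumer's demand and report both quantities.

x_1* = 22.4275, x_2* = 20.0294

Substituting into the budget: x_1* = 4 + 0.75·(M − 4·p_1 − 12·p_2)/p_1, and x_2* = 12 + 0.25·(…)/p_2.
Discretionary income = 302 − 4·8 − 12·6.12 = 196.56; x_1* = 4 + 0.75·196.56/8 = 22.4275; x_2* = 12 + 0.25·196.56/6.12 = 20.0294.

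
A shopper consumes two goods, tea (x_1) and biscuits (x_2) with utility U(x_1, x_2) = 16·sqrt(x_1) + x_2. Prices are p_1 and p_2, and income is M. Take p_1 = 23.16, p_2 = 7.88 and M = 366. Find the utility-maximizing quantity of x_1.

MU_x_1 = 8/√x_1, MU_x_2 = 1. Tangency: 8/√x_1 = p_1/p_2.
Solve: √x_1 = 8·p_2/p_1, so x_1*(p_1,p_2) = (8·p_2/p_1)², and x_2* = (M − p_1·x_1*)/p_2.
Plugging in: x_1* = (8·7.88/23.16)² = 7.4089.

x_1* = 7.4089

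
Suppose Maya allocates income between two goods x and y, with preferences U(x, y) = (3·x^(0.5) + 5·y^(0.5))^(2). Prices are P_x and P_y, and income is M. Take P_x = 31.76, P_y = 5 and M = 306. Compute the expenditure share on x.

share on x = 0.0536

MRS = MU_x/MU_y = (3/5)·(y/x)^(0.5). Set equal to P_x/P_y.
Hence y/x = ((5/3)·P_x/P_y)^(1/(0.5)), i.e. raised to the 2 power.
With the ratio pinned down, the budget gives x* = M/(P_x + P_y·(y/x)) and y* = (y/x)·x*.
Numerically y/x = 112.077511, so x* = 306/(31.76 + 5·112.077511) = 0.5168 and y* = 112.077511·0.5168 = 57.9175.
Expenditure on x: 31.76·0.5168 = 16.4124; share = 0.0536.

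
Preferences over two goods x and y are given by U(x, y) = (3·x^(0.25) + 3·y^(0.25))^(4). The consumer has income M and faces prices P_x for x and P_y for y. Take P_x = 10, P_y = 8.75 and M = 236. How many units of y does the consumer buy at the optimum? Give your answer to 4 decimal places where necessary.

y* = 13.7858

MU_x ∝ 3·x^(-0.75), MU_y ∝ 3·y^(-0.75), so MRS = (y/x)^(0.75) = P_x/P_y.
Hence y/x = (P_x/P_y)^(1/(0.75)), i.e. raised to the 4/3 power.
With the ratio pinned down, the budget gives x* = M/(P_x + P_y·(y/x)) and y* = (y/x)·x*.
Numerically y/x = 1.194875, so x* = 236/(10 + 8.75·1.194875) = 11.5374 and y* = 1.194875·11.5374 = 13.7858.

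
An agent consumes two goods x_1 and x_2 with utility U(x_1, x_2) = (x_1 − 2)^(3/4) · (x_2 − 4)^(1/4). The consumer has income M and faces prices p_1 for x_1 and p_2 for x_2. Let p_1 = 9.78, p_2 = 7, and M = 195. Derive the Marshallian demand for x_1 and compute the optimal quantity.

MRS = 3·(x_2−4)/(x_1−2). Tangency with p_1/p_2 gives x_2−4 = (1/3)·(p_1/p_2)·(x_1−2).
Substituting into the budget: x_1* = 2 + 0.75·(M − 2·p_1 − 4·p_2)/p_1, and x_2* = 4 + 0.25·(…)/p_2.
Discretionary income = 195 − 2·9.78 − 4·7 = 147.44; x_1* = 2 + 0.75·147.44/9.78 = 13.3067.

x_1* = 13.3067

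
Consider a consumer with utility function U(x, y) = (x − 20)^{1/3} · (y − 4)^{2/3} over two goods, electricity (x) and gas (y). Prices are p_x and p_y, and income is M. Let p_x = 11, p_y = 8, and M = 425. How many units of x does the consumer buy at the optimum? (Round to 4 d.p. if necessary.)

Let x' = x−20, y' = y−4. MRS = (1/2)·y'/x' = p_x/p_y.
Substituting into the budget: x* = 20 + 1/3·(M − 20·p_x − 4·p_y)/p_x, and y* = 4 + 2/3·(…)/p_y.
Discretionary income = 425 − 20·11 − 4·8 = 173; x* = 20 + 1/3·173/11 = 25.2424.

x* = 25.2424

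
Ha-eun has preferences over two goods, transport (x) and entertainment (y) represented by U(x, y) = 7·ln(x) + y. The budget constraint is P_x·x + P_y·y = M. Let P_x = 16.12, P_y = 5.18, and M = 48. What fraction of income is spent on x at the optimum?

MU_x = 7/x, MU_y = 1. Tangency: 7/x = P_x/P_y.
So x*(P_x,P_y) = 7·P_y/P_x, independent of income; and y* = (M − 7·P_y)/P_y.
At the given prices: x* = 7·5.18/16.12 = 2.2494, and y* = 2.2664.
Expenditure on x: 16.12·2.2494 = 36.26; share = 0.7554.

share on x = 0.7554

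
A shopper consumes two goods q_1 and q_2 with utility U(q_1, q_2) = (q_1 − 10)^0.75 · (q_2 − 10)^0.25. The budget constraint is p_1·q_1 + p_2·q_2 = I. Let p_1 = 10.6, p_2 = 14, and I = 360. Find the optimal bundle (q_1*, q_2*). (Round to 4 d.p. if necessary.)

This is Cobb-Douglas in (q_1−10, q_2−10): tangency gives 0.75·p_2·(q_2−10) = 0.25·p_1·(q_1−10).
After buying the subsistence bundle (10, 10), a share 0.75 of the remaining income goes to q_1: q_1* = 10 + 0.75·(I − 10p_1 − 10p_2)/p_1.
Discretionary income = 360 − 10·10.6 − 10·14 = 114; q_1* = 10 + 0.75·114/10.6 = 18.066; q_2* = 10 + 0.25·114/14 = 12.0357.

q_1* = 18.066, q_2* = 12.0357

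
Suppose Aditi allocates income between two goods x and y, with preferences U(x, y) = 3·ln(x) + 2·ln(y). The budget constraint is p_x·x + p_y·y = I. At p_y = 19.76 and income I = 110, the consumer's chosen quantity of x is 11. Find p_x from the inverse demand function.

Tangency: MRS = (3/2)·y/x = p_x/p_y.
So 3·p_y·y = 2·p_x·x; combined with the budget, a share 0.6 of income goes to x.
Demand: x*(p_x,p_y,I) = 0.6·I/p_x and y* = 0.4·I/p_y.
Set x* = 11 in the demand function and solve for p_x: p_x = 6.

p_x = 6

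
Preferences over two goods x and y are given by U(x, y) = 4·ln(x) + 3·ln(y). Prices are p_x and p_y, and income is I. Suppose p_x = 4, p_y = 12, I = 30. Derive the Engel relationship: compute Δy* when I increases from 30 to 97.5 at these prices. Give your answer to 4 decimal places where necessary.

Tangency: MRS = (4/3)·y/x = p_x/p_y.
Rearranging, p_y·y = (3/4)·p_x·x. Substituting into the budget gives p_x·x·(1 + (3/4)) = I.
Demand: x*(p_x,p_y,I) = 4/7·I/p_x and y* = 3/7·I/p_y.
At p_x=4, p_y=12, I=30: y* = 3/7·30/12 = 1.0714.
At I' = 97.5: y* = 3.4821. Change: 3.4821 − 1.0714 = 2.4107.

Δy* = 2.4107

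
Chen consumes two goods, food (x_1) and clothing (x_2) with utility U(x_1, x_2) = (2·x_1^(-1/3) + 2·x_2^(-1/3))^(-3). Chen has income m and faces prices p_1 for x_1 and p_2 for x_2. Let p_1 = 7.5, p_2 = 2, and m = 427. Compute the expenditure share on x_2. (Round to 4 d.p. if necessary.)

share on x_2 = 0.4181

MRS = MU_x_1/MU_x_2 = (x_2/x_1)^(4/3). Set equal to p_1/p_2.
Solve for the ratio: x_2/x_1 = [p_1/p_2]^(0.75).
With the ratio pinned down, the budget gives x_1* = m/(p_1 + p_2·(x_2/x_1)) and x_2* = (x_2/x_1)·x_1*.
Numerically x_2/x_1 = 2.694781, so x_1* = 427/(7.5 + 2·2.694781) = 33.1276 and x_2* = 2.694781·33.1276 = 89.2716.
Expenditure on x_2: 2·89.2716 = 178.5431; share = 0.4181.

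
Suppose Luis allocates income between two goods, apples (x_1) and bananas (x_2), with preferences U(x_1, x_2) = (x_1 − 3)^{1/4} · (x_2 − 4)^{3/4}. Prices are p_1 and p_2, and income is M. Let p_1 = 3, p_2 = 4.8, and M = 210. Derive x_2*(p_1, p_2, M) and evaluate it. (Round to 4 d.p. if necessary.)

x_2* = 32.4062

This is Cobb-Douglas in (x_1−3, x_2−4): tangency gives 0.25·p_2·(x_2−4) = 0.75·p_1·(x_1−3).
After buying the subsistence bundle (3, 4), a share 0.25 of the remaining income goes to x_1: x_1* = 3 + 0.25·(M − 3p_1 − 4p_2)/p_1.
Discretionary income = 210 − 3·3 − 4·4.8 = 181.8; x_2* = 4 + 0.75·181.8/4.8 = 32.4062.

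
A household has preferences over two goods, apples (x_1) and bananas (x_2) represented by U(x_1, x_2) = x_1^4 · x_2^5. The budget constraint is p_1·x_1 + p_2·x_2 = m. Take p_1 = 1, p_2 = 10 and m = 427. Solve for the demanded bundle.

Tangency: MRS = (4/5)·x_2/x_1 = p_1/p_2.
Rearranging, p_2·x_2 = (5/4)·p_1·x_1. Substituting into the budget gives p_1·x_1·(1 + (5/4)) = m.
Demand: x_1*(p_1,p_2,m) = 4/9·m/p_1 and x_2* = 5/9·m/p_2.
At p_1=1, p_2=10, m=427: x_1* = 4/9·427/1 = 189.7778, x_2* = 23.7222.

x_1* = 189.7778, x_2* = 23.7222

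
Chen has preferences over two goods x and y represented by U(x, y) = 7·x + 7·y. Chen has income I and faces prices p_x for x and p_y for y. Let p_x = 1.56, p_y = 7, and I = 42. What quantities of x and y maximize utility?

x* = 26.9231, y* = 0

Linear utility — the consumer picks whichever good has higher MU/price: 7/1.56 = 4.4872 vs 7/7 = 1.
x gives more utility per dollar, so spend all income on x: x* = I/p_x, y* = 0.
Numerically: x* = 26.9231, y* = 0.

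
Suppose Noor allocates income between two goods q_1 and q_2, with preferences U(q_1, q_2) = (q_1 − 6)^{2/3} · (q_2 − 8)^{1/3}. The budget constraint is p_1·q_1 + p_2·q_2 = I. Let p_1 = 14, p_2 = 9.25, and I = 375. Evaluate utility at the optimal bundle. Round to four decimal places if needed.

Let q_1' = q_1−6, q_2' = q_2−8. MRS = 2·q_2'/q_1' = p_1/p_2.
After buying the subsistence bundle (6, 8), a share 2/3 of the remaining income goes to q_1: q_1* = 6 + 2/3·(I − 6p_1 − 8p_2)/p_1.
Discretionary income = 375 − 6·14 − 8·9.25 = 217; q_1* = 6 + 2/3·217/14 = 16.3333; q_2* = 8 + 1/3·217/9.25 = 15.8198.
Utility at the optimum: U(16.3333, 15.8198) = 9.4166.

V = 9.4166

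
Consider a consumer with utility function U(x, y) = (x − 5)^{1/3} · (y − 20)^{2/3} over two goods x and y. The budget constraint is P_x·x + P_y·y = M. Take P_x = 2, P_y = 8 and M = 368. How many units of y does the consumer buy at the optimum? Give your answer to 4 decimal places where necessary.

y* = 36.5

Let x' = x−5, y' = y−20. MRS = (1/2)·y'/x' = P_x/P_y.
Substituting into the budget: x* = 5 + 1/3·(M − 5·P_x − 20·P_y)/P_x, and y* = 20 + 2/3·(…)/P_y.
Discretionary income = 368 − 5·2 − 20·8 = 198; y* = 20 + 2/3·198/8 = 36.5.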